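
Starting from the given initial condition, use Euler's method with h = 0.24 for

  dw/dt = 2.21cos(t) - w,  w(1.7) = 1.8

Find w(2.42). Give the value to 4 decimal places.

Euler: w_{n+1} = w_n + h·f(t_n, w_n).
t=1.700000, w=1.800000: f=-2.084746 → w ← 1.800000 + 0.24·(-2.084746) = 1.299661
t=1.940000, w=1.299661: f=-2.097190 → w ← 1.299661 + 0.24·(-2.097190) = 0.796335
t=2.180000, w=0.796335: f=-2.060929 → w ← 0.796335 + 0.24·(-2.060929) = 0.301712
w(2.42) ≈ 0.3017

0.3017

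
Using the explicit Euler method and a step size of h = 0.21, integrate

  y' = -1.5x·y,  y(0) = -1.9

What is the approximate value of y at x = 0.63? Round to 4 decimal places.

-1.5396

Euler: y_{n+1} = y_n + h·f(x_n, y_n).
x=0.000000, y=-1.900000: f=0.000000 → y ← -1.900000 + 0.21·0.000000 = -1.900000
x=0.210000, y=-1.900000: f=0.598500 → y ← -1.900000 + 0.21·0.598500 = -1.774315
x=0.420000, y=-1.774315: f=1.117818 → y ← -1.774315 + 0.21·1.117818 = -1.539573
y(0.63) ≈ -1.5396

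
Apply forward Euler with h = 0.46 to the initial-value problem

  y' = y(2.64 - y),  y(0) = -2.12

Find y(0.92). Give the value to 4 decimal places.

Euler: y_{n+1} = y_n + h·f(t_n, y_n).
t=0.000000, y=-2.120000: f=-10.091200 → y ← -2.120000 + 0.46·(-10.091200) = -6.761952
t=0.460000, y=-6.761952: f=-63.575548 → y ← -6.761952 + 0.46·(-63.575548) = -36.006704
y(0.92) ≈ -36.0067

-36.0067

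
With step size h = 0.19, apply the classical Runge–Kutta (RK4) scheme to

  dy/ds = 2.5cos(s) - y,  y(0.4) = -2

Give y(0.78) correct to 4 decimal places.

-0.7202

RK4: k1 = f(s_n, y_n); k2 = f(s_n + h/2, y_n + (h/2)·k1); k3 = f(s_n + h/2, y_n + (h/2)·k2); k4 = f(s_n + h, y_n + h·k3); y_{n+1} = y_n + (h/6)·(k1 + 2k2 + 2k3 + k4).
s=0.400000, y=-2.000000:
  k1 = f(0.400000, -2.000000) = 4.302652
  k2 = f(0.495000, -1.591248) = 3.791170
  k3 = f(0.495000, -1.639839) = 3.839761
  k4 = f(0.590000, -1.270445) = 3.347797
  y ← -2.000000 + (0.19/6)·(k1 + 2k2 + 2k3 + k4) = -1.274443
s=0.590000, y=-1.274443:
  k1 = f(0.590000, -1.274443) = 3.351795
  k2 = f(0.685000, -0.956023) = 2.892071
  k3 = f(0.685000, -0.999697) = 2.935744
  k4 = f(0.780000, -0.716652) = 2.493936
  y ← -1.274443 + (0.19/6)·(k1 + 2k2 + 2k3 + k4) = -0.720234
y(0.78) ≈ -0.7202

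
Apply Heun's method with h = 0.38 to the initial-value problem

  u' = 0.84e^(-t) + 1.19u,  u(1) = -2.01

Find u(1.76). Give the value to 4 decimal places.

Heun: k1 = f(t_n, u_n); k2 = f(t_n + h, u_n + h·k1); u_{n+1} = u_n + (h/2)·(k1 + k2).
t=1.000000, u=-2.010000:
  k1 = f(1.000000, -2.010000) = -2.082881
  k2 = f(1.380000, -2.801495) = -3.122453
  u ← -2.010000 + (0.38/2)·(-2.082881 + (-3.122453)) = -2.999013
t=1.380000, u=-2.999013:
  k1 = f(1.380000, -2.999013) = -3.357500
  k2 = f(1.760000, -4.274864) = -4.942570
  u ← -2.999013 + (0.38/2)·(-3.357500 + (-4.942570)) = -4.576027
u(1.76) ≈ -4.5760

-4.5760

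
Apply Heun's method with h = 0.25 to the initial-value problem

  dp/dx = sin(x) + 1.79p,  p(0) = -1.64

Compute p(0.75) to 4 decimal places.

-5.6711

Heun: k1 = f(x_n, p_n); k2 = f(x_n + h, p_n + h·k1); p_{n+1} = p_n + (h/2)·(k1 + k2).
x=0.000000, p=-1.640000:
  k1 = f(0.000000, -1.640000) = -2.935600
  k2 = f(0.250000, -2.373900) = -4.001877
  p ← -1.640000 + (0.25/2)·(-2.935600 + (-4.001877)) = -2.507185
x=0.250000, p=-2.507185:
  k1 = f(0.250000, -2.507185) = -4.240457
  k2 = f(0.500000, -3.567299) = -5.906039
  p ← -2.507185 + (0.25/2)·(-4.240457 + (-5.906039)) = -3.775497
x=0.500000, p=-3.775497:
  k1 = f(0.500000, -3.775497) = -6.278713
  k2 = f(0.750000, -5.345175) = -8.886224
  p ← -3.775497 + (0.25/2)·(-6.278713 + (-8.886224)) = -5.671114
p(0.75) ≈ -5.6711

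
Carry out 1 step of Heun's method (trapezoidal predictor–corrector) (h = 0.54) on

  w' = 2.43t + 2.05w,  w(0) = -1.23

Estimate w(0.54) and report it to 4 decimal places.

-2.9910

Heun: k1 = f(t_n, w_n); k2 = f(t_n + h, w_n + h·k1); w_{n+1} = w_n + (h/2)·(k1 + k2).
t=0.000000, w=-1.230000:
  k1 = f(0.000000, -1.230000) = -2.521500
  k2 = f(0.540000, -2.591610) = -4.000600
  w ← -1.230000 + (0.54/2)·(-2.521500 + (-4.000600)) = -2.990967
w(0.54) ≈ -2.9910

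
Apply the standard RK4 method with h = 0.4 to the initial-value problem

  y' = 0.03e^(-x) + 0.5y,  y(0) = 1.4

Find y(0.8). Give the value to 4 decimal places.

RK4: k1 = f(x_n, y_n); k2 = f(x_n + h/2, y_n + (h/2)·k1); k3 = f(x_n + h/2, y_n + (h/2)·k2); k4 = f(x_n + h, y_n + h·k3); y_{n+1} = y_n + (h/6)·(k1 + 2k2 + 2k3 + k4).
x=0.000000, y=1.400000:
  k1 = f(0.000000, 1.400000) = 0.730000
  k2 = f(0.200000, 1.546000) = 0.797562
  k3 = f(0.200000, 1.559512) = 0.804318
  k4 = f(0.400000, 1.721727) = 0.880973
  y ← 1.400000 + (0.4/6)·(k1 + 2k2 + 2k3 + k4) = 1.720982
x=0.400000, y=1.720982:
  k1 = f(0.400000, 1.720982) = 0.880601
  k2 = f(0.600000, 1.897102) = 0.965016
  k3 = f(0.600000, 1.913985) = 0.973457
  k4 = f(0.800000, 2.110365) = 1.068662
  y ← 1.720982 + (0.4/6)·(k1 + 2k2 + 2k3 + k4) = 2.109396
y(0.8) ≈ 2.1094

2.1094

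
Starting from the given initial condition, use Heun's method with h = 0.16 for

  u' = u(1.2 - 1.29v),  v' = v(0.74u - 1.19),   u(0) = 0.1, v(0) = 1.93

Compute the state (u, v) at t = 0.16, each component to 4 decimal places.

Heun on (u,v): k1 = f(t_n, state_n); k2 = f(t_n + h, state_n + h·k1); state_{n+1} = state_n + (h/2)·(k1 + k2).
0.000000: (0.100000, 1.930000)
  k1 = (-0.128970, -2.153880)
  predictor → (0.079365, 1.585379)
  k2 = (-0.067074, -1.793492)
  → (0.084316, 1.614210)
(u(0.16), v(0.16)) ≈ (0.0843, 1.6142)

0.0843, 1.6142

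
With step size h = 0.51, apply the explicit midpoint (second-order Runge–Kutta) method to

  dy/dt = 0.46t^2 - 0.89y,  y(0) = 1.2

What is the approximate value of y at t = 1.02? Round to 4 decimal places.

Midpoint: k1 = f(t_n, y_n); k2 = f(t_n + h/2, y_n + (h/2)·k1); y_{n+1} = y_n + h·k2.
t=0.000000, y=1.200000:
  k1 = f(0.000000, 1.200000) = -1.068000
  k2 = f(0.255000, 0.927660) = -0.795706
  y ← 1.200000 + 0.51·(-0.795706) = 0.794190
t=0.510000, y=0.794190:
  k1 = f(0.510000, 0.794190) = -0.587183
  k2 = f(0.765000, 0.644458) = -0.304364
  y ← 0.794190 + 0.51·(-0.304364) = 0.638964
y(1.02) ≈ 0.6390

0.6390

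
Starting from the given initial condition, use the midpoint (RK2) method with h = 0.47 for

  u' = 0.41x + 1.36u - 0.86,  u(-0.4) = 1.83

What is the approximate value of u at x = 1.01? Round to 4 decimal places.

Midpoint: k1 = f(x_n, u_n); k2 = f(x_n + h/2, u_n + (h/2)·k1); u_{n+1} = u_n + h·k2.
x=-0.400000, u=1.830000:
  k1 = f(-0.400000, 1.830000) = 1.464800
  k2 = f(-0.165000, 2.174228) = 2.029300
  u ← 1.830000 + 0.47·2.029300 = 2.783771
x=0.070000, u=2.783771:
  k1 = f(0.070000, 2.783771) = 2.954629
  k2 = f(0.305000, 3.478109) = 3.995278
  u ← 2.783771 + 0.47·3.995278 = 4.661552
x=0.540000, u=4.661552:
  k1 = f(0.540000, 4.661552) = 5.701110
  k2 = f(0.775000, 6.001313) = 7.619535
  u ← 4.661552 + 0.47·7.619535 = 8.242733
u(1.01) ≈ 8.2427

8.2427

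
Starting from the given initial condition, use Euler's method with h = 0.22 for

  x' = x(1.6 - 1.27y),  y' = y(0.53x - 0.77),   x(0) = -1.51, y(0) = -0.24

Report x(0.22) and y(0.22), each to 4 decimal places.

-2.1428, -0.1571

Euler on (x,y): x_{n+1} = x_n + h·x', y_{n+1} = y_n + h·y'.
0.000000: (-1.510000, -0.240000); f=(-2.876248, 0.376872) → (-2.142775, -0.157088)
(x(0.22), y(0.22)) ≈ (-2.1428, -0.1571)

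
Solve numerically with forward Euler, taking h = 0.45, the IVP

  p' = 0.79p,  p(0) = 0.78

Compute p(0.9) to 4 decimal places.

1.4332

Euler: p_{n+1} = p_n + h·f(t_n, p_n).
t=0.000000, p=0.780000: f=0.616200 → p ← 0.780000 + 0.45·0.616200 = 1.057290
t=0.450000, p=1.057290: f=0.835259 → p ← 1.057290 + 0.45·0.835259 = 1.433157
p(0.9) ≈ 1.4332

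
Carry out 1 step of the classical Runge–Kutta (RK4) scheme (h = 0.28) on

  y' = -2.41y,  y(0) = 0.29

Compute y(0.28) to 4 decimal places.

0.1480

RK4: k1 = f(s_n, y_n); k2 = f(s_n + h/2, y_n + (h/2)·k1); k3 = f(s_n + h/2, y_n + (h/2)·k2); k4 = f(s_n + h, y_n + h·k3); y_{n+1} = y_n + (h/6)·(k1 + 2k2 + 2k3 + k4).
s=0.000000, y=0.290000:
  k1 = f(0.000000, 0.290000) = -0.698900
  k2 = f(0.140000, 0.192154) = -0.463091
  k3 = f(0.140000, 0.225167) = -0.542653
  k4 = f(0.280000, 0.138057) = -0.332718
  y ← 0.290000 + (0.28/6)·(k1 + 2k2 + 2k3 + k4) = 0.147988
y(0.28) ≈ 0.1480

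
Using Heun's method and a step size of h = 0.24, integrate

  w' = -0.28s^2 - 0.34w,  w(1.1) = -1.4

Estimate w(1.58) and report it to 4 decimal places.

Heun: k1 = f(s_n, w_n); k2 = f(s_n + h, w_n + h·k1); w_{n+1} = w_n + (h/2)·(k1 + k2).
s=1.100000, w=-1.400000:
  k1 = f(1.100000, -1.400000) = 0.137200
  k2 = f(1.340000, -1.367072) = -0.037964
  w ← -1.400000 + (0.24/2)·(0.137200 + (-0.037964)) = -1.388092
s=1.340000, w=-1.388092:
  k1 = f(1.340000, -1.388092) = -0.030817
  k2 = f(1.580000, -1.395488) = -0.224526
  w ← -1.388092 + (0.24/2)·(-0.030817 + (-0.224526)) = -1.418733
w(1.58) ≈ -1.4187

-1.4187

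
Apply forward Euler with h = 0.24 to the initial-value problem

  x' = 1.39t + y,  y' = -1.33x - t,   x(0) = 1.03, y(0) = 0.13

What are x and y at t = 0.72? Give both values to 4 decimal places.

1.1109, -1.0594

Euler on (x,y): x_{n+1} = x_n + h·x', y_{n+1} = y_n + h·y'.
0.000000: (1.030000, 0.130000); f=(0.130000, -1.369900) → (1.061200, -0.198776)
0.240000: (1.061200, -0.198776); f=(0.134824, -1.651396) → (1.093558, -0.595111)
0.480000: (1.093558, -0.595111); f=(0.072089, -1.934432) → (1.110859, -1.059375)
(x(0.72), y(0.72)) ≈ (1.1109, -1.0594)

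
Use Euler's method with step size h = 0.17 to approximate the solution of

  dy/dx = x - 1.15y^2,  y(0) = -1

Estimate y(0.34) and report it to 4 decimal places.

-1.4460

Euler: y_{n+1} = y_n + h·f(x_n, y_n).
x=0.000000, y=-1.000000: f=-1.150000 → y ← -1.000000 + 0.17·(-1.150000) = -1.195500
x=0.170000, y=-1.195500: f=-1.473603 → y ← -1.195500 + 0.17·(-1.473603) = -1.446013
y(0.34) ≈ -1.4460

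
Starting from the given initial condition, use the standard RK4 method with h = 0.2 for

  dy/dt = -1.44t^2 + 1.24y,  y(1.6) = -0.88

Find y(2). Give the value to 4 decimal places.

RK4: k1 = f(t_n, y_n); k2 = f(t_n + h/2, y_n + (h/2)·k1); k3 = f(t_n + h/2, y_n + (h/2)·k2); k4 = f(t_n + h, y_n + h·k3); y_{n+1} = y_n + (h/6)·(k1 + 2k2 + 2k3 + k4).
t=1.600000, y=-0.880000:
  k1 = f(1.600000, -0.880000) = -4.777600
  k2 = f(1.700000, -1.357760) = -5.845222
  k3 = f(1.700000, -1.464522) = -5.977608
  k4 = f(1.800000, -2.075522) = -7.239247
  y ← -0.880000 + (0.2/6)·(k1 + 2k2 + 2k3 + k4) = -2.068750
t=1.800000, y=-2.068750:
  k1 = f(1.800000, -2.068750) = -7.230850
  k2 = f(1.900000, -2.791835) = -8.660276
  k3 = f(1.900000, -2.934778) = -8.837524
  k4 = f(2.000000, -3.836255) = -10.516956
  y ← -2.068750 + (0.2/6)·(k1 + 2k2 + 2k3 + k4) = -3.826864
y(2) ≈ -3.8269

-3.8269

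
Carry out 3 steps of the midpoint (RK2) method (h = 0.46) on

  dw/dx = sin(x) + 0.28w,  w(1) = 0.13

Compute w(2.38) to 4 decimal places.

Midpoint: k1 = f(x_n, w_n); k2 = f(x_n + h/2, w_n + (h/2)·k1); w_{n+1} = w_n + h·k2.
x=1.000000, w=0.130000:
  k1 = f(1.000000, 0.130000) = 0.877871
  k2 = f(1.230000, 0.331910) = 1.035424
  w ← 0.130000 + 0.46·1.035424 = 0.606295
x=1.460000, w=0.606295:
  k1 = f(1.460000, 0.606295) = 1.163631
  k2 = f(1.690000, 0.873930) = 1.237604
  w ← 0.606295 + 0.46·1.237604 = 1.175593
x=1.920000, w=1.175593:
  k1 = f(1.920000, 1.175593) = 1.268811
  k2 = f(2.150000, 1.467419) = 1.247776
  w ← 1.175593 + 0.46·1.247776 = 1.749570
w(2.38) ≈ 1.7496

1.7496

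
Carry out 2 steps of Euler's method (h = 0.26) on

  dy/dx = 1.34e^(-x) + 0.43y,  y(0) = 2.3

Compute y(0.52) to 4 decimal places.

3.4990

Euler: y_{n+1} = y_n + h·f(x_n, y_n).
x=0.000000, y=2.300000: f=2.329000 → y ← 2.300000 + 0.26·2.329000 = 2.905540
x=0.260000, y=2.905540: f=2.282591 → y ← 2.905540 + 0.26·2.282591 = 3.499014
y(0.52) ≈ 3.4990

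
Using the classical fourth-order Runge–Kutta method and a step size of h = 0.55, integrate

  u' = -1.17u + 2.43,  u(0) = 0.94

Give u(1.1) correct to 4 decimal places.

1.7620

RK4: k1 = f(t_n, u_n); k2 = f(t_n + h/2, u_n + (h/2)·k1); k3 = f(t_n + h/2, u_n + (h/2)·k2); k4 = f(t_n + h, u_n + h·k3); u_{n+1} = u_n + (h/6)·(k1 + 2k2 + 2k3 + k4).
t=0.000000, u=0.940000:
  k1 = f(0.000000, 0.940000) = 1.330200
  k2 = f(0.275000, 1.305805) = 0.902208
  k3 = f(0.275000, 1.188107) = 1.039915
  k4 = f(0.550000, 1.511953) = 0.661015
  u ← 0.940000 + (0.55/6)·(k1 + 2k2 + 2k3 + k4) = 1.478584
t=0.550000, u=1.478584:
  k1 = f(0.550000, 1.478584) = 0.700057
  k2 = f(0.825000, 1.671100) = 0.474814
  k3 = f(0.825000, 1.609158) = 0.547286
  k4 = f(1.100000, 1.779591) = 0.347879
  u ← 1.478584 + (0.55/6)·(k1 + 2k2 + 2k3 + k4) = 1.762029
u(1.1) ≈ 1.7620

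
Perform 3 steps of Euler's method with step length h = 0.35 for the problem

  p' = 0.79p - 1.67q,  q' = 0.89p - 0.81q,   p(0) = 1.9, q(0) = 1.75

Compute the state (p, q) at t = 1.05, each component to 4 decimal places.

Euler on (p,q): p_{n+1} = p_n + h·p', q_{n+1} = q_n + h·q'.
0.000000: (1.900000, 1.750000); f=(-1.421500, 0.273500) → (1.402475, 1.845725)
0.350000: (1.402475, 1.845725); f=(-1.974405, -0.246835) → (0.711433, 1.759333)
0.700000: (0.711433, 1.759333); f=(-2.376054, -0.791884) → (-0.120186, 1.482173)
(p(1.05), q(1.05)) ≈ (-0.1202, 1.4822)

-0.1202, 1.4822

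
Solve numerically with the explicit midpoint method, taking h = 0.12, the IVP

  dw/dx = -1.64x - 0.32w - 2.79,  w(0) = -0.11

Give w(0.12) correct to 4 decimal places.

Midpoint: k1 = f(x_n, w_n); k2 = f(x_n + h/2, w_n + (h/2)·k1); w_{n+1} = w_n + h·k2.
x=0.000000, w=-0.110000:
  k1 = f(0.000000, -0.110000) = -2.754800
  k2 = f(0.060000, -0.275288) = -2.800308
  w ← -0.110000 + 0.12·(-2.800308) = -0.446037
w(0.12) ≈ -0.4460

-0.4460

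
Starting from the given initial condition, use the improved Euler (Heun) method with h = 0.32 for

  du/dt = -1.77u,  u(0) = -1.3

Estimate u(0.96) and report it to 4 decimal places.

-0.2725

Heun: k1 = f(t_n, u_n); k2 = f(t_n + h, u_n + h·k1); u_{n+1} = u_n + (h/2)·(k1 + k2).
t=0.000000, u=-1.300000:
  k1 = f(0.000000, -1.300000) = 2.301000
  k2 = f(0.320000, -0.563680) = 0.997714
  u ← -1.300000 + (0.32/2)·(2.301000 + 0.997714) = -0.772206
t=0.320000, u=-0.772206:
  k1 = f(0.320000, -0.772206) = 1.366804
  k2 = f(0.640000, -0.334828) = 0.592646
  u ← -0.772206 + (0.32/2)·(1.366804 + 0.592646) = -0.458694
t=0.640000, u=-0.458694:
  k1 = f(0.640000, -0.458694) = 0.811888
  k2 = f(0.960000, -0.198890) = 0.352035
  u ← -0.458694 + (0.32/2)·(0.811888 + 0.352035) = -0.272466
u(0.96) ≈ -0.2725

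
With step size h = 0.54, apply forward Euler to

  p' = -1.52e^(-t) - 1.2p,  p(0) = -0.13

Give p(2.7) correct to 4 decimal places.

Euler: p_{n+1} = p_n + h·f(t_n, p_n).
t=0.000000, p=-0.130000: f=-1.364000 → p ← -0.130000 + 0.54·(-1.364000) = -0.866560
t=0.540000, p=-0.866560: f=0.154095 → p ← -0.866560 + 0.54·0.154095 = -0.783349
t=1.080000, p=-0.783349: f=0.423833 → p ← -0.783349 + 0.54·0.423833 = -0.554479
t=1.620000, p=-0.554479: f=0.364569 → p ← -0.554479 + 0.54·0.364569 = -0.357612
t=2.160000, p=-0.357612: f=0.253840 → p ← -0.357612 + 0.54·0.253840 = -0.220538
p(2.7) ≈ -0.2205

-0.2205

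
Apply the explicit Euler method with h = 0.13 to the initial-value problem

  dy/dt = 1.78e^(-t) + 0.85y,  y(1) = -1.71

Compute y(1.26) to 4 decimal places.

-1.9395

Euler: y_{n+1} = y_n + h·f(t_n, y_n).
t=1.000000, y=-1.710000: f=-0.798675 → y ← -1.710000 + 0.13·(-0.798675) = -1.813828
t=1.130000, y=-1.813828: f=-0.966754 → y ← -1.813828 + 0.13·(-0.966754) = -1.939506
y(1.26) ≈ -1.9395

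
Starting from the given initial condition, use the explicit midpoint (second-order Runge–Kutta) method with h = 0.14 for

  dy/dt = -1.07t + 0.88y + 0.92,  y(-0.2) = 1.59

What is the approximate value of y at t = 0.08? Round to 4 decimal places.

2.3476

Midpoint: k1 = f(t_n, y_n); k2 = f(t_n + h/2, y_n + (h/2)·k1); y_{n+1} = y_n + h·k2.
t=-0.200000, y=1.590000:
  k1 = f(-0.200000, 1.590000) = 2.533200
  k2 = f(-0.130000, 1.767324) = 2.614345
  y ← 1.590000 + 0.14·2.614345 = 1.956008
t=-0.060000, y=1.956008:
  k1 = f(-0.060000, 1.956008) = 2.705487
  k2 = f(0.010000, 2.145392) = 2.797245
  y ← 1.956008 + 0.14·2.797245 = 2.347623
y(0.08) ≈ 2.3476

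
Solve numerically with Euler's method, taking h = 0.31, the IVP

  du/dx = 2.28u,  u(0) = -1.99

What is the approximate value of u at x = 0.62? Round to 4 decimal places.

-5.7972

Euler: u_{n+1} = u_n + h·f(x_n, u_n).
x=0.000000, u=-1.990000: f=-4.537200 → u ← -1.990000 + 0.31·(-4.537200) = -3.396532
x=0.310000, u=-3.396532: f=-7.744093 → u ← -3.396532 + 0.31·(-7.744093) = -5.797201
u(0.62) ≈ -5.7972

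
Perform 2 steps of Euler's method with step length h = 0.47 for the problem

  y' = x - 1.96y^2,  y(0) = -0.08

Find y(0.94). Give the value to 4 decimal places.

0.1282

Euler: y_{n+1} = y_n + h·f(x_n, y_n).
x=0.000000, y=-0.080000: f=-0.012544 → y ← -0.080000 + 0.47·(-0.012544) = -0.085896
x=0.470000, y=-0.085896: f=0.455539 → y ← -0.085896 + 0.47·0.455539 = 0.128208
y(0.94) ≈ 0.1282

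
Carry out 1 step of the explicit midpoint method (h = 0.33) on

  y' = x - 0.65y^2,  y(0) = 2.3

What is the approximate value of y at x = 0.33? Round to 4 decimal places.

1.7105

Midpoint: k1 = f(x_n, y_n); k2 = f(x_n + h/2, y_n + (h/2)·k1); y_{n+1} = y_n + h·k2.
x=0.000000, y=2.300000:
  k1 = f(0.000000, 2.300000) = -3.438500
  k2 = f(0.165000, 1.732647) = -1.786344
  y ← 2.300000 + 0.33·(-1.786344) = 1.710507
y(0.33) ≈ 1.7105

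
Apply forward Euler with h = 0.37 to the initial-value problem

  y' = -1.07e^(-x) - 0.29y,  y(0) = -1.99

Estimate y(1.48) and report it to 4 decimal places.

-2.0625

Euler: y_{n+1} = y_n + h·f(x_n, y_n).
x=0.000000, y=-1.990000: f=-0.492900 → y ← -1.990000 + 0.37·(-0.492900) = -2.172373
x=0.370000, y=-2.172373: f=-0.109098 → y ← -2.172373 + 0.37·(-0.109098) = -2.212739
x=0.740000, y=-2.212739: f=0.131182 → y ← -2.212739 + 0.37·0.131182 = -2.164202
x=1.110000, y=-2.164202: f=0.274990 → y ← -2.164202 + 0.37·0.274990 = -2.062455
y(1.48) ≈ -2.0625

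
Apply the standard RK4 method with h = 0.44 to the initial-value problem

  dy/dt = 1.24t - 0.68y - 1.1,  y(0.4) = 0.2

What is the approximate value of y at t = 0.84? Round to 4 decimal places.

RK4: k1 = f(t_n, y_n); k2 = f(t_n + h/2, y_n + (h/2)·k1); k3 = f(t_n + h/2, y_n + (h/2)·k2); k4 = f(t_n + h, y_n + h·k3); y_{n+1} = y_n + (h/6)·(k1 + 2k2 + 2k3 + k4).
t=0.400000, y=0.200000:
  k1 = f(0.400000, 0.200000) = -0.740000
  k2 = f(0.620000, 0.037200) = -0.356496
  k3 = f(0.620000, 0.121571) = -0.413868
  k4 = f(0.840000, 0.017898) = -0.070571
  y ← 0.200000 + (0.44/6)·(k1 + 2k2 + 2k3 + k4) = 0.027571
y(0.84) ≈ 0.0276

0.0276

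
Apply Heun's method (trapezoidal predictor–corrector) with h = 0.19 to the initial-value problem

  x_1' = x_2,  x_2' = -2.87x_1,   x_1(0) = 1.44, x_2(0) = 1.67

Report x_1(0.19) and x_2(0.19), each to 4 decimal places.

1.6827, 0.7983

Heun on (x_1,x_2): k1 = f(s_n, state_n); k2 = f(s_n + h, state_n + h·k1); state_{n+1} = state_n + (h/2)·(k1 + k2).
0.000000: (1.440000, 1.670000)
  k1 = (1.670000, -4.132800)
  predictor → (1.757300, 0.884768)
  k2 = (0.884768, -5.043451)
  → (1.682703, 0.798256)
(x_1(0.19), x_2(0.19)) ≈ (1.6827, 0.7983)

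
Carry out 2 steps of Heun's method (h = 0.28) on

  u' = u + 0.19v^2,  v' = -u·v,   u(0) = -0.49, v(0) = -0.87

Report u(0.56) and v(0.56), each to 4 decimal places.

Heun on (u,v): k1 = f(x_n, state_n); k2 = f(x_n + h, state_n + h·k1); state_{n+1} = state_n + (h/2)·(k1 + k2).
0.000000: (-0.490000, -0.870000)
  k1 = (-0.346189, -0.426300)
  predictor → (-0.586933, -0.989364)
  k2 = (-0.400953, -0.580690)
  → (-0.594600, -1.010979)
0.280000: (-0.594600, -1.010979)
  k1 = (-0.400405, -0.601128)
  predictor → (-0.706713, -1.179294)
  k2 = (-0.442474, -0.833423)
  → (-0.712603, -1.211816)
(u(0.56), v(0.56)) ≈ (-0.7126, -1.2118)

-0.7126, -1.2118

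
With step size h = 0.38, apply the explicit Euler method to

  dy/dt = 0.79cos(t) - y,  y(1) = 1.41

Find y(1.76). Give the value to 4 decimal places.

0.6995

Euler: y_{n+1} = y_n + h·f(t_n, y_n).
t=1.000000, y=1.410000: f=-0.983161 → y ← 1.410000 + 0.38·(-0.983161) = 1.036399
t=1.380000, y=1.036399: f=-0.886582 → y ← 1.036399 + 0.38·(-0.886582) = 0.699497
y(1.76) ≈ 0.6995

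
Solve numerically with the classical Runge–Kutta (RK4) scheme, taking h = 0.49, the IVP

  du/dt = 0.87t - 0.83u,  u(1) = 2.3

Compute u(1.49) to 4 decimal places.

RK4: k1 = f(t_n, u_n); k2 = f(t_n + h/2, u_n + (h/2)·k1); k3 = f(t_n + h/2, u_n + (h/2)·k2); k4 = f(t_n + h, u_n + h·k3); u_{n+1} = u_n + (h/6)·(k1 + 2k2 + 2k3 + k4).
t=1.000000, u=2.300000:
  k1 = f(1.000000, 2.300000) = -1.039000
  k2 = f(1.245000, 2.045445) = -0.614569
  k3 = f(1.245000, 2.149431) = -0.700877
  k4 = f(1.490000, 1.956570) = -0.327653
  u ← 2.300000 + (0.49/6)·(k1 + 2k2 + 2k3 + k4) = 1.973534
u(1.49) ≈ 1.9735

1.9735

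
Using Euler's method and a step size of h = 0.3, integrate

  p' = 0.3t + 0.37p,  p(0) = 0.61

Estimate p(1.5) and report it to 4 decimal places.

1.3342

Euler: p_{n+1} = p_n + h·f(t_n, p_n).
t=0.000000, p=0.610000: f=0.225700 → p ← 0.610000 + 0.3·0.225700 = 0.677710
t=0.300000, p=0.677710: f=0.340753 → p ← 0.677710 + 0.3·0.340753 = 0.779936
t=0.600000, p=0.779936: f=0.468576 → p ← 0.779936 + 0.3·0.468576 = 0.920509
t=0.900000, p=0.920509: f=0.610588 → p ← 0.920509 + 0.3·0.610588 = 1.103685
t=1.200000, p=1.103685: f=0.768364 → p ← 1.103685 + 0.3·0.768364 = 1.334194
p(1.5) ≈ 1.3342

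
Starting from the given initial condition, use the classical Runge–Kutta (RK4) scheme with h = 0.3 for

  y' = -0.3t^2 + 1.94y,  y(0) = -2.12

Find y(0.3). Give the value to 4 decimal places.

-3.7958

RK4: k1 = f(t_n, y_n); k2 = f(t_n + h/2, y_n + (h/2)·k1); k3 = f(t_n + h/2, y_n + (h/2)·k2); k4 = f(t_n + h, y_n + h·k3); y_{n+1} = y_n + (h/6)·(k1 + 2k2 + 2k3 + k4).
t=0.000000, y=-2.120000:
  k1 = f(0.000000, -2.120000) = -4.112800
  k2 = f(0.150000, -2.736920) = -5.316375
  k3 = f(0.150000, -2.917456) = -5.666615
  k4 = f(0.300000, -3.819985) = -7.437770
  y ← -2.120000 + (0.3/6)·(k1 + 2k2 + 2k3 + k4) = -3.795827
y(0.3) ≈ -3.7958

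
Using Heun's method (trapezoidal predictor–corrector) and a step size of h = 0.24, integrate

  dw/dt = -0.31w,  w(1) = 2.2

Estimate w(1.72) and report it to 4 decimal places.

1.7603

Heun: k1 = f(t_n, w_n); k2 = f(t_n + h, w_n + h·k1); w_{n+1} = w_n + (h/2)·(k1 + k2).
t=1.000000, w=2.200000:
  k1 = f(1.000000, 2.200000) = -0.682000
  k2 = f(1.240000, 2.036320) = -0.631259
  w ← 2.200000 + (0.24/2)·(-0.682000 + (-0.631259)) = 2.042409
t=1.240000, w=2.042409:
  k1 = f(1.240000, 2.042409) = -0.633147
  k2 = f(1.480000, 1.890454) = -0.586041
  w ← 2.042409 + (0.24/2)·(-0.633147 + (-0.586041)) = 1.896106
t=1.480000, w=1.896106:
  k1 = f(1.480000, 1.896106) = -0.587793
  k2 = f(1.720000, 1.755036) = -0.544061
  w ← 1.896106 + (0.24/2)·(-0.587793 + (-0.544061)) = 1.760284
w(1.72) ≈ 1.7603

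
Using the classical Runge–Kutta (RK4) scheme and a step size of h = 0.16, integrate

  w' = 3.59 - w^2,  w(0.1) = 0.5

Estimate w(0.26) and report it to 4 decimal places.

0.9812

RK4: k1 = f(t_n, w_n); k2 = f(t_n + h/2, w_n + (h/2)·k1); k3 = f(t_n + h/2, w_n + (h/2)·k2); k4 = f(t_n + h, w_n + h·k3); w_{n+1} = w_n + (h/6)·(k1 + 2k2 + 2k3 + k4).
t=0.100000, w=0.500000:
  k1 = f(0.100000, 0.500000) = 3.340000
  k2 = f(0.180000, 0.767200) = 3.001404
  k3 = f(0.180000, 0.740112) = 3.042234
  k4 = f(0.260000, 0.986757) = 2.616310
  w ← 0.500000 + (0.16/6)·(k1 + 2k2 + 2k3 + k4) = 0.981162
w(0.26) ≈ 0.9812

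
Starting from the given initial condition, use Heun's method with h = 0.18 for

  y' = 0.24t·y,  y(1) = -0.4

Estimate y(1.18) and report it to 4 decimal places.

-0.4193

Heun: k1 = f(t_n, y_n); k2 = f(t_n + h, y_n + h·k1); y_{n+1} = y_n + (h/2)·(k1 + k2).
t=1.000000, y=-0.400000:
  k1 = f(1.000000, -0.400000) = -0.096000
  k2 = f(1.180000, -0.417280) = -0.118174
  y ← -0.400000 + (0.18/2)·(-0.096000 + (-0.118174)) = -0.419276
y(1.18) ≈ -0.4193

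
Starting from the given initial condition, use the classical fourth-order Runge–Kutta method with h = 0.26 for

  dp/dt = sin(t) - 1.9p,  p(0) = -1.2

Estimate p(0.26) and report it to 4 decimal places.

-0.7037

RK4: k1 = f(t_n, p_n); k2 = f(t_n + h/2, p_n + (h/2)·k1); k3 = f(t_n + h/2, p_n + (h/2)·k2); k4 = f(t_n + h, p_n + h·k3); p_{n+1} = p_n + (h/6)·(k1 + 2k2 + 2k3 + k4).
t=0.000000, p=-1.200000:
  k1 = f(0.000000, -1.200000) = 2.280000
  k2 = f(0.130000, -0.903600) = 1.846474
  k3 = f(0.130000, -0.959958) = 1.953555
  k4 = f(0.260000, -0.692076) = 1.572024
  p ← -1.200000 + (0.26/6)·(k1 + 2k2 + 2k3 + k4) = -0.703743
p(0.26) ≈ -0.7037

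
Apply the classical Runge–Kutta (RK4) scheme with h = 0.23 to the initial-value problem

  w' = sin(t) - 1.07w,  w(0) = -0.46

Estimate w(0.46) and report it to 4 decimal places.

-0.1925

RK4: k1 = f(t_n, w_n); k2 = f(t_n + h/2, w_n + (h/2)·k1); k3 = f(t_n + h/2, w_n + (h/2)·k2); k4 = f(t_n + h, w_n + h·k3); w_{n+1} = w_n + (h/6)·(k1 + 2k2 + 2k3 + k4).
t=0.000000, w=-0.460000:
  k1 = f(0.000000, -0.460000) = 0.492200
  k2 = f(0.115000, -0.403397) = 0.546381
  k3 = f(0.115000, -0.397166) = 0.539714
  k4 = f(0.230000, -0.335866) = 0.587354
  w ← -0.460000 + (0.23/6)·(k1 + 2k2 + 2k3 + k4) = -0.335350
t=0.230000, w=-0.335350:
  k1 = f(0.230000, -0.335350) = 0.586802
  k2 = f(0.345000, -0.267868) = 0.624815
  k3 = f(0.345000, -0.263496) = 0.620137
  k4 = f(0.460000, -0.192718) = 0.650157
  w ← -0.335350 + (0.23/6)·(k1 + 2k2 + 2k3 + k4) = -0.192487
w(0.46) ≈ -0.1925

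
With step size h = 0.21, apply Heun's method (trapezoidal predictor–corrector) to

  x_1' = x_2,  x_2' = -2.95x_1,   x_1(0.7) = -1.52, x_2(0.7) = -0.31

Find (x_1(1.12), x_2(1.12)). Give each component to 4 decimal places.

-1.2527, 1.5301

Heun on (x_1,x_2): k1 = f(x_n, state_n); k2 = f(x_n + h, state_n + h·k1); state_{n+1} = state_n + (h/2)·(k1 + k2).
0.700000: (-1.520000, -0.310000)
  k1 = (-0.310000, 4.484000)
  predictor → (-1.585100, 0.631640)
  k2 = (0.631640, 4.676045)
  → (-1.486228, 0.651805)
0.910000: (-1.486228, 0.651805)
  k1 = (0.651805, 4.384372)
  predictor → (-1.349349, 1.572523)
  k2 = (1.572523, 3.980579)
  → (-1.252673, 1.530125)
(x_1(1.12), x_2(1.12)) ≈ (-1.2527, 1.5301)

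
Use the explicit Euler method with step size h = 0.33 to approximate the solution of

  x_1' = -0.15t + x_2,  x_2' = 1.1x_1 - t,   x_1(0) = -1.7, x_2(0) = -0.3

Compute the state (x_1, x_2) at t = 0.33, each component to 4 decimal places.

-1.7990, -0.9171

Euler on (x_1,x_2): x_1_{n+1} = x_1_n + h·x_1', x_2_{n+1} = x_2_n + h·x_2'.
0.000000: (-1.700000, -0.300000); f=(-0.300000, -1.870000) → (-1.799000, -0.917100)
(x_1(0.33), x_2(0.33)) ≈ (-1.7990, -0.9171)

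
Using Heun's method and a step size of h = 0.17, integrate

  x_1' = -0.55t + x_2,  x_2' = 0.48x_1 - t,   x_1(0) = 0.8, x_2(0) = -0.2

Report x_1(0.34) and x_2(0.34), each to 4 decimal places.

Heun on (x_1,x_2): k1 = f(t_n, state_n); k2 = f(t_n + h, state_n + h·k1); state_{n+1} = state_n + (h/2)·(k1 + k2).
0.000000: (0.800000, -0.200000)
  k1 = (-0.200000, 0.384000)
  predictor → (0.766000, -0.134720)
  k2 = (-0.228220, 0.197680)
  → (0.763601, -0.150557)
0.170000: (0.763601, -0.150557)
  k1 = (-0.244057, 0.196529)
  predictor → (0.722112, -0.117147)
  k2 = (-0.304147, 0.006614)
  → (0.717004, -0.133290)
(x_1(0.34), x_2(0.34)) ≈ (0.7170, -0.1333)

0.7170, -0.1333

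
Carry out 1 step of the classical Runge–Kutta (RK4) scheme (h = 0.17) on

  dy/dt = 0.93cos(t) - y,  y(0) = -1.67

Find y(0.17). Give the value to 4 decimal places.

-1.2643

RK4: k1 = f(t_n, y_n); k2 = f(t_n + h/2, y_n + (h/2)·k1); k3 = f(t_n + h/2, y_n + (h/2)·k2); k4 = f(t_n + h, y_n + h·k3); y_{n+1} = y_n + (h/6)·(k1 + 2k2 + 2k3 + k4).
t=0.000000, y=-1.670000:
  k1 = f(0.000000, -1.670000) = 2.600000
  k2 = f(0.085000, -1.449000) = 2.375642
  k3 = f(0.085000, -1.468070) = 2.394713
  k4 = f(0.170000, -1.262899) = 2.179493
  y ← -1.670000 + (0.17/6)·(k1 + 2k2 + 2k3 + k4) = -1.264261
y(0.17) ≈ -1.2643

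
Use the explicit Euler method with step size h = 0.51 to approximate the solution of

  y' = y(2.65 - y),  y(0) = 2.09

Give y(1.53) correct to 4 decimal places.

2.6547

Euler: y_{n+1} = y_n + h·f(x_n, y_n).
x=0.000000, y=2.090000: f=1.170400 → y ← 2.090000 + 0.51·1.170400 = 2.686904
x=0.510000, y=2.686904: f=-0.099158 → y ← 2.686904 + 0.51·(-0.099158) = 2.636334
x=1.020000, y=2.636334: f=0.036029 → y ← 2.636334 + 0.51·0.036029 = 2.654708
y(1.53) ≈ 2.6547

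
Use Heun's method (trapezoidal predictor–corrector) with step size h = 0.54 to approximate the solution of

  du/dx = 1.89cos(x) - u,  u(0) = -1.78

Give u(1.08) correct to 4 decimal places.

0.1960

Heun: k1 = f(x_n, u_n); k2 = f(x_n + h, u_n + h·k1); u_{n+1} = u_n + (h/2)·(k1 + k2).
x=0.000000, u=-1.780000:
  k1 = f(0.000000, -1.780000) = 3.670000
  k2 = f(0.540000, 0.201800) = 1.419269
  u ← -1.780000 + (0.54/2)·(3.670000 + 1.419269) = -0.405897
x=0.540000, u=-0.405897:
  k1 = f(0.540000, -0.405897) = 2.026967
  k2 = f(1.080000, 0.688665) = 0.202146
  u ← -0.405897 + (0.54/2)·(2.026967 + 0.202146) = 0.195963
u(1.08) ≈ 0.1960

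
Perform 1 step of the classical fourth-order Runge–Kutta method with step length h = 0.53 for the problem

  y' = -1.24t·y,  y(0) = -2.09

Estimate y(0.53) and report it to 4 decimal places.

RK4: k1 = f(t_n, y_n); k2 = f(t_n + h/2, y_n + (h/2)·k1); k3 = f(t_n + h/2, y_n + (h/2)·k2); k4 = f(t_n + h, y_n + h·k3); y_{n+1} = y_n + (h/6)·(k1 + 2k2 + 2k3 + k4).
t=0.000000, y=-2.090000:
  k1 = f(0.000000, -2.090000) = 0.000000
  k2 = f(0.265000, -2.090000) = 0.686774
  k3 = f(0.265000, -1.908005) = 0.626970
  k4 = f(0.530000, -1.757706) = 1.155164
  y ← -2.090000 + (0.53/6)·(k1 + 2k2 + 2k3 + k4) = -1.755866
y(0.53) ≈ -1.7559

-1.7559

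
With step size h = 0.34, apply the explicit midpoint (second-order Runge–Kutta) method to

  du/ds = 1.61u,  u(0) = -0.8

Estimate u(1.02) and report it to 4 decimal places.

-3.9112

Midpoint: k1 = f(s_n, u_n); k2 = f(s_n + h/2, u_n + (h/2)·k1); u_{n+1} = u_n + h·k2.
s=0.000000, u=-0.800000:
  k1 = f(0.000000, -0.800000) = -1.288000
  k2 = f(0.170000, -1.018960) = -1.640526
  u ← -0.800000 + 0.34·(-1.640526) = -1.357779
s=0.340000, u=-1.357779:
  k1 = f(0.340000, -1.357779) = -2.186024
  k2 = f(0.510000, -1.729403) = -2.784338
  u ← -1.357779 + 0.34·(-2.784338) = -2.304454
s=0.680000, u=-2.304454:
  k1 = f(0.680000, -2.304454) = -3.710171
  k2 = f(0.850000, -2.935183) = -4.725644
  u ← -2.304454 + 0.34·(-4.725644) = -3.911173
u(1.02) ≈ -3.9112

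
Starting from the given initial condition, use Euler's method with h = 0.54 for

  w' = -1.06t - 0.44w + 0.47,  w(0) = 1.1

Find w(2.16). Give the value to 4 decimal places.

Euler: w_{n+1} = w_n + h·f(t_n, w_n).
t=0.000000, w=1.100000: f=-0.014000 → w ← 1.100000 + 0.54·(-0.014000) = 1.092440
t=0.540000, w=1.092440: f=-0.583074 → w ← 1.092440 + 0.54·(-0.583074) = 0.777580
t=1.080000, w=0.777580: f=-1.016935 → w ← 0.777580 + 0.54·(-1.016935) = 0.228435
t=1.620000, w=0.228435: f=-1.347711 → w ← 0.228435 + 0.54·(-1.347711) = -0.499329
w(2.16) ≈ -0.4993

-0.4993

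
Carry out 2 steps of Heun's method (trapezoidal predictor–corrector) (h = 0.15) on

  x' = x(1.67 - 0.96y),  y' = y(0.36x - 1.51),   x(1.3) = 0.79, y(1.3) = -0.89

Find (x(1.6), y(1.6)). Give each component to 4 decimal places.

1.5976, -0.6408

Heun on (x,y): k1 = f(t_n, state_n); k2 = f(t_n + h, state_n + h·k1); state_{n+1} = state_n + (h/2)·(k1 + k2).
1.300000: (0.790000, -0.890000)
  k1 = (1.994276, 1.090784)
  predictor → (1.089141, -0.726382)
  k2 = (2.578354, 0.812029)
  → (1.132947, -0.747289)
1.450000: (1.132947, -0.747289)
  k1 = (2.704795, 0.823616)
  predictor → (1.538667, -0.623747)
  k2 = (3.490922, 0.596352)
  → (1.597626, -0.640791)
(x(1.6), y(1.6)) ≈ (1.5976, -0.6408)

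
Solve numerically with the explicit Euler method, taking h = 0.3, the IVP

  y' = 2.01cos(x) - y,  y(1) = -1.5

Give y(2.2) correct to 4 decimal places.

Euler: y_{n+1} = y_n + h·f(x_n, y_n).
x=1.000000, y=-1.500000: f=2.586008 → y ← -1.500000 + 0.3·2.586008 = -0.724198
x=1.300000, y=-0.724198: f=1.261870 → y ← -0.724198 + 0.3·1.261870 = -0.345637
x=1.600000, y=-0.345637: f=0.286946 → y ← -0.345637 + 0.3·0.286946 = -0.259553
x=1.900000, y=-0.259553: f=-0.390259 → y ← -0.259553 + 0.3·(-0.390259) = -0.376631
y(2.2) ≈ -0.3766

-0.3766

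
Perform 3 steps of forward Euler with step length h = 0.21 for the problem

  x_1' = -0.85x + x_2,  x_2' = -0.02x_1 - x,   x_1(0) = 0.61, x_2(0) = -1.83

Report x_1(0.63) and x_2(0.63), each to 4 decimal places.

-0.6659, -1.9650

Euler on (x_1,x_2): x_1_{n+1} = x_1_n + h·x_1', x_2_{n+1} = x_2_n + h·x_2'.
0.000000: (0.610000, -1.830000); f=(-1.830000, -0.012200) → (0.225700, -1.832562)
0.210000: (0.225700, -1.832562); f=(-2.011062, -0.214514) → (-0.196623, -1.877610)
0.420000: (-0.196623, -1.877610); f=(-2.234610, -0.416068) → (-0.665891, -1.964984)
(x_1(0.63), x_2(0.63)) ≈ (-0.6659, -1.9650)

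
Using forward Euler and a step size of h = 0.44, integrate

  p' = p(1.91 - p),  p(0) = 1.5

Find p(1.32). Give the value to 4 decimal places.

1.9047

Euler: p_{n+1} = p_n + h·f(s_n, p_n).
s=0.000000, p=1.500000: f=0.615000 → p ← 1.500000 + 0.44·0.615000 = 1.770600
s=0.440000, p=1.770600: f=0.246822 → p ← 1.770600 + 0.44·0.246822 = 1.879202
s=0.880000, p=1.879202: f=0.057877 → p ← 1.879202 + 0.44·0.057877 = 1.904667
p(1.32) ≈ 1.9047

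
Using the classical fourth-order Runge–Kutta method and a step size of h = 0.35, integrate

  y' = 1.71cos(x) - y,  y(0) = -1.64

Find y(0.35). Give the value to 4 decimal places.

RK4: k1 = f(x_n, y_n); k2 = f(x_n + h/2, y_n + (h/2)·k1); k3 = f(x_n + h/2, y_n + (h/2)·k2); k4 = f(x_n + h, y_n + h·k3); y_{n+1} = y_n + (h/6)·(k1 + 2k2 + 2k3 + k4).
x=0.000000, y=-1.640000:
  k1 = f(0.000000, -1.640000) = 3.350000
  k2 = f(0.175000, -1.053750) = 2.737632
  k3 = f(0.175000, -1.160914) = 2.844797
  k4 = f(0.350000, -0.644321) = 2.250648
  y ← -1.640000 + (0.35/6)·(k1 + 2k2 + 2k3 + k4) = -0.662012
y(0.35) ≈ -0.6620

-0.6620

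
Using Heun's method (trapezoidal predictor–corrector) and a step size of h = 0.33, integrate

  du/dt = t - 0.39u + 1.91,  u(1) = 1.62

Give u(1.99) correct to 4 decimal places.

Heun: k1 = f(t_n, u_n); k2 = f(t_n + h, u_n + h·k1); u_{n+1} = u_n + (h/2)·(k1 + k2).
t=1.000000, u=1.620000:
  k1 = f(1.000000, 1.620000) = 2.278200
  k2 = f(1.330000, 2.371806) = 2.314996
  u ← 1.620000 + (0.33/2)·(2.278200 + 2.314996) = 2.377877
t=1.330000, u=2.377877:
  k1 = f(1.330000, 2.377877) = 2.312628
  k2 = f(1.660000, 3.141044) = 2.344993
  u ← 2.377877 + (0.33/2)·(2.312628 + 2.344993) = 3.146385
t=1.660000, u=3.146385:
  k1 = f(1.660000, 3.146385) = 2.342910
  k2 = f(1.990000, 3.919545) = 2.371377
  u ← 3.146385 + (0.33/2)·(2.342910 + 2.371377) = 3.924242
u(1.99) ≈ 3.9242

3.9242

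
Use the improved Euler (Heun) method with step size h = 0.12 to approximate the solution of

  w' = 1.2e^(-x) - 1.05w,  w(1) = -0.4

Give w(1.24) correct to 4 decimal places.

-0.2286

Heun: k1 = f(x_n, w_n); k2 = f(x_n + h, w_n + h·k1); w_{n+1} = w_n + (h/2)·(k1 + k2).
x=1.000000, w=-0.400000:
  k1 = f(1.000000, -0.400000) = 0.861455
  k2 = f(1.120000, -0.296625) = 0.702992
  w ← -0.400000 + (0.12/2)·(0.861455 + 0.702992) = -0.306133
x=1.120000, w=-0.306133:
  k1 = f(1.120000, -0.306133) = 0.712976
  k2 = f(1.240000, -0.220576) = 0.578866
  w ← -0.306133 + (0.12/2)·(0.712976 + 0.578866) = -0.228623
w(1.24) ≈ -0.2286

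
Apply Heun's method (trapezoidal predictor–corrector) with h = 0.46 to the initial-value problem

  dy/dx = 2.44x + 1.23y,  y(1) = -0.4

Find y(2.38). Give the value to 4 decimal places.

10.0983

Heun: k1 = f(x_n, y_n); k2 = f(x_n + h, y_n + h·k1); y_{n+1} = y_n + (h/2)·(k1 + k2).
x=1.000000, y=-0.400000:
  k1 = f(1.000000, -0.400000) = 1.948000
  k2 = f(1.460000, 0.496080) = 4.172578
  y ← -0.400000 + (0.46/2)·(1.948000 + 4.172578) = 1.007733
x=1.460000, y=1.007733:
  k1 = f(1.460000, 1.007733) = 4.801912
  k2 = f(1.920000, 3.216612) = 8.641233
  y ← 1.007733 + (0.46/2)·(4.801912 + 8.641233) = 4.099656
x=1.920000, y=4.099656:
  k1 = f(1.920000, 4.099656) = 9.727377
  k2 = f(2.380000, 8.574250) = 16.353527
  y ← 4.099656 + (0.46/2)·(9.727377 + 16.353527) = 10.098264
y(2.38) ≈ 10.0983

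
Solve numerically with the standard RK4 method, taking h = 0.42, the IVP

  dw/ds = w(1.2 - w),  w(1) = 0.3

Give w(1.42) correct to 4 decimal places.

0.4267

RK4: k1 = f(s_n, w_n); k2 = f(s_n + h/2, w_n + (h/2)·k1); k3 = f(s_n + h/2, w_n + (h/2)·k2); k4 = f(s_n + h, w_n + h·k3); w_{n+1} = w_n + (h/6)·(k1 + 2k2 + 2k3 + k4).
s=1.000000, w=0.300000:
  k1 = f(1.000000, 0.300000) = 0.270000
  k2 = f(1.210000, 0.356700) = 0.300805
  k3 = f(1.210000, 0.363169) = 0.303911
  k4 = f(1.420000, 0.427643) = 0.330293
  w ← 0.300000 + (0.42/6)·(k1 + 2k2 + 2k3 + k4) = 0.426681
w(1.42) ≈ 0.4267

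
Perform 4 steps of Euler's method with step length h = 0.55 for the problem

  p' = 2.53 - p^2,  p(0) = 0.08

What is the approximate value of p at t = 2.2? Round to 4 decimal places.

1.6381

Euler: p_{n+1} = p_n + h·f(t_n, p_n).
t=0.000000, p=0.080000: f=2.523600 → p ← 0.080000 + 0.55·2.523600 = 1.467980
t=0.550000, p=1.467980: f=0.375035 → p ← 1.467980 + 0.55·0.375035 = 1.674249
t=1.100000, p=1.674249: f=-0.273110 → p ← 1.674249 + 0.55·(-0.273110) = 1.524039
t=1.650000, p=1.524039: f=0.207306 → p ← 1.524039 + 0.55·0.207306 = 1.638057
p(2.2) ≈ 1.6381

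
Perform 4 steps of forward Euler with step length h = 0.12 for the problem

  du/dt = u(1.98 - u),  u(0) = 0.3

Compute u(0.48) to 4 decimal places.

Euler: u_{n+1} = u_n + h·f(t_n, u_n).
t=0.000000, u=0.300000: f=0.504000 → u ← 0.300000 + 0.12·0.504000 = 0.360480
t=0.120000, u=0.360480: f=0.583805 → u ← 0.360480 + 0.12·0.583805 = 0.430537
t=0.240000, u=0.430537: f=0.667101 → u ← 0.430537 + 0.12·0.667101 = 0.510589
t=0.360000, u=0.510589: f=0.750265 → u ← 0.510589 + 0.12·0.750265 = 0.600620
u(0.48) ≈ 0.6006

0.6006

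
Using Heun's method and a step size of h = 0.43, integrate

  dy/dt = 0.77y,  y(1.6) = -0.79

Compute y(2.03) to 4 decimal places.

-1.0949

Heun: k1 = f(t_n, y_n); k2 = f(t_n + h, y_n + h·k1); y_{n+1} = y_n + (h/2)·(k1 + k2).
t=1.600000, y=-0.790000:
  k1 = f(1.600000, -0.790000) = -0.608300
  k2 = f(2.030000, -1.051569) = -0.809708
  y ← -0.790000 + (0.43/2)·(-0.608300 + (-0.809708)) = -1.094872
y(2.03) ≈ -1.0949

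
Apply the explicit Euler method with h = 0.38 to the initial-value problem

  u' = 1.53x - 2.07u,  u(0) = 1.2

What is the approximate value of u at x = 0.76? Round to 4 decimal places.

0.2756

Euler: u_{n+1} = u_n + h·f(x_n, u_n).
x=0.000000, u=1.200000: f=-2.484000 → u ← 1.200000 + 0.38·(-2.484000) = 0.256080
x=0.380000, u=0.256080: f=0.051314 → u ← 0.256080 + 0.38·0.051314 = 0.275579
u(0.76) ≈ 0.2756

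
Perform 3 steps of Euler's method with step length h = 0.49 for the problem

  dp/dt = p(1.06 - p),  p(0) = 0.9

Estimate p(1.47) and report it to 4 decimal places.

Euler: p_{n+1} = p_n + h·f(t_n, p_n).
t=0.000000, p=0.900000: f=0.144000 → p ← 0.900000 + 0.49·0.144000 = 0.970560
t=0.490000, p=0.970560: f=0.086807 → p ← 0.970560 + 0.49·0.086807 = 1.013095
t=0.980000, p=1.013095: f=0.047519 → p ← 1.013095 + 0.49·0.047519 = 1.036380
p(1.47) ≈ 1.0364

1.0364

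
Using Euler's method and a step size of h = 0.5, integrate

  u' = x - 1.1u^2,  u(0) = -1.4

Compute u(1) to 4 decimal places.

Euler: u_{n+1} = u_n + h·f(x_n, u_n).
x=0.000000, u=-1.400000: f=-2.156000 → u ← -1.400000 + 0.5·(-2.156000) = -2.478000
x=0.500000, u=-2.478000: f=-6.254532 → u ← -2.478000 + 0.5·(-6.254532) = -5.605266
u(1) ≈ -5.6053

-5.6053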